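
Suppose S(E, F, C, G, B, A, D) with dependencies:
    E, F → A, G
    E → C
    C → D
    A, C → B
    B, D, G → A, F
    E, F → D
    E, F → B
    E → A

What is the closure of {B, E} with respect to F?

Start with {B, E}.
E → C applies; add {C} → now {B, C, E}.
C → D applies; add {D} → now {B, C, D, E}.
E → A applies; add {A} → now {A, B, C, D, E}.
No further FD applies.

{A, B, C, D, E}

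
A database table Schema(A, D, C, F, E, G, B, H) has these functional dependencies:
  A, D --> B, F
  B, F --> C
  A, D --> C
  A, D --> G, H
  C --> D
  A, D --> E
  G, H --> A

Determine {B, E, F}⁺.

Start with {B, E, F}.
B, F --> C applies; add {C} → now {B, C, E, F}.
C --> D applies; add {D} → now {B, C, D, E, F}.
No further FD applies.

{B, C, D, E, F}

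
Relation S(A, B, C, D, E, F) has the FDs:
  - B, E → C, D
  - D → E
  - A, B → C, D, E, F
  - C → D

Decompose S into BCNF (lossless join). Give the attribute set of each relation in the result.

{A, B, E, F}; {B, C}; {C, D}; {D, E}

Candidate key of the original relation: {A, B}.
In {A, B, C, D, E, F}, {B, E} is not a superkey ({B, E}⁺ restricted to this set is {B, C, D, E}), so split on B, E → C, D into {B, C, D, E} and {A, B, E, F}.
In {B, C, D, E}, {D} is not a superkey ({D}⁺ restricted to this set is {D, E}), so split on D → E into {D, E} and {B, C, D}.
{D, E} is in BCNF.
In {B, C, D}, {C} is not a superkey ({C}⁺ restricted to this set is {C, D}), so split on C → D into {C, D} and {B, C}.
{C, D} is in BCNF.
{B, C} is in BCNF.
{A, B, E, F} is in BCNF.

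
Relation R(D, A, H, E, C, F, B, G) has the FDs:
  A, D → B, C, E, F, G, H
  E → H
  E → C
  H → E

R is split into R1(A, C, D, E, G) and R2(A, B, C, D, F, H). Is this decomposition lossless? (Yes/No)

Yes

Common attributes: {A, C, D}; their closure is {A, B, C, D, E, F, G, H}.
R1 is contained in that closure, so R1 ∩ R2 → R1 holds and the join is lossless.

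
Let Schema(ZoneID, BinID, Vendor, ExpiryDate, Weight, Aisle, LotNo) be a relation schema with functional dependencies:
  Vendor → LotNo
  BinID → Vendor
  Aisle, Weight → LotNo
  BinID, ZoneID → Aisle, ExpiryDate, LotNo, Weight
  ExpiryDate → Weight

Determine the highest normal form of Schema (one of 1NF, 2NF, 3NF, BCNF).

1NF

Candidate key: {BinID, ZoneID}. Prime attributes: {BinID, ZoneID}.
For Vendor → LotNo we have {Vendor}⁺ = {LotNo, Vendor}; {Vendor} is not a superkey, so BCNF fails.
Because {LotNo} is non-prime and the left side of Vendor → LotNo is not a superkey, the relation is not in 3NF.
{BinID} is a proper subset of the key {BinID, ZoneID}, and {BinID}⁺ contains the non-prime attributes {LotNo, Vendor} — a partial dependency, so 2NF is violated.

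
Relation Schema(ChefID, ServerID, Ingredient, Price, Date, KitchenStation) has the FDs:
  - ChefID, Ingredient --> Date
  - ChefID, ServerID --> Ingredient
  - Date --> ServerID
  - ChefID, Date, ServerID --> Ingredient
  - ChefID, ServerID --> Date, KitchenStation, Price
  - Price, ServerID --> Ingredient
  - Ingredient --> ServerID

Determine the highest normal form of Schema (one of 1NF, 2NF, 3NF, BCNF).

3NF

Candidate keys: {ChefID, Date}, {ChefID, Ingredient}, {ChefID, ServerID}. Prime attributes: {ChefID, Date, Ingredient, ServerID}.
Date --> ServerID: {Date}⁺ = {Date, ServerID}, which is not all of the attributes, so the left side is not a superkey — BCNF is violated.
Its right-hand attributes {ServerID} are all prime, as are those of every other non-superkey FD — the relation is in 3NF.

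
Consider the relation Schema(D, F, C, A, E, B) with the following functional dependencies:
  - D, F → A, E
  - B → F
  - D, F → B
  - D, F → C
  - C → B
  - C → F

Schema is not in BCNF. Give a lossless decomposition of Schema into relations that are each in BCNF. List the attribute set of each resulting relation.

Candidate keys of the original relation: {B, D}, {C, D}, {D, F}.
Within {A, B, C, D, E, F}: {B}⁺ ∩ {A, B, C, D, E, F} = {B, F}, not the whole set, so B → F violates BCNF; decompose into {B, F} and {A, B, C, D, E}.
{B, F}: every determinant is a superkey — BCNF.
Within {A, B, C, D, E}: {C}⁺ ∩ {A, B, C, D, E} = {B, C}, not the whole set, so C → B violates BCNF; decompose into {B, C} and {A, C, D, E}.
{B, C}: every determinant is a superkey — BCNF.
{A, C, D, E}: every determinant is a superkey — BCNF.

{A, C, D, E}; {B, C}; {B, F}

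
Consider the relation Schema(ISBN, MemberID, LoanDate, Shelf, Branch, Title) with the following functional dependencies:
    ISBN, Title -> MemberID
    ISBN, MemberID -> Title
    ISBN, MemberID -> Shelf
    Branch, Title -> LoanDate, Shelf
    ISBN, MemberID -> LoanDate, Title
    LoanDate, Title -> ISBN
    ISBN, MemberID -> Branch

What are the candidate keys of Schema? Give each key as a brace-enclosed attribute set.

{Branch, Title}⁺ = {Branch, ISBN, LoanDate, MemberID, Shelf, Title}, which is every attribute, so {Branch, Title} is a candidate key.
{ISBN, MemberID}⁺ = {Branch, ISBN, LoanDate, MemberID, Shelf, Title}, which is every attribute, so {ISBN, MemberID} is a candidate key.
{ISBN, Title}⁺ = {Branch, ISBN, LoanDate, MemberID, Shelf, Title}, which is every attribute, so {ISBN, Title} is a candidate key.
{LoanDate, Title}⁺ = {Branch, ISBN, LoanDate, MemberID, Shelf, Title}, which is every attribute, so {LoanDate, Title} is a candidate key.
Any other superkey properly contains one of these, so there are no further candidate keys.

{Branch, Title}, {ISBN, MemberID}, {ISBN, Title}, {LoanDate, Title}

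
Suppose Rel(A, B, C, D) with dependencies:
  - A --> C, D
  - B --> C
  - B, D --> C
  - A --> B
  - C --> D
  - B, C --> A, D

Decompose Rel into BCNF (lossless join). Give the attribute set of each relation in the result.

Candidate keys of the original relation: {A}, {B}.
In {A, B, C, D}, {C} is not a superkey ({C}⁺ restricted to this set is {C, D}), so split on C --> D into {C, D} and {A, B, C}.
{C, D} is in BCNF.
{A, B, C} is in BCNF.

{A, B, C}; {C, D}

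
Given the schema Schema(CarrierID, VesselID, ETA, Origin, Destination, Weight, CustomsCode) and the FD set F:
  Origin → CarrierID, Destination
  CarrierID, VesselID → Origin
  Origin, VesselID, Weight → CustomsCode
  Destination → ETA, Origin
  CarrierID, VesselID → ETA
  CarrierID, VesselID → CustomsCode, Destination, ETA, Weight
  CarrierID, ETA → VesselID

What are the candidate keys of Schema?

{CarrierID, ETA}, {CarrierID, VesselID}, {Destination}, {Origin}

{Destination} is a candidate key since {Destination}⁺ = {CarrierID, CustomsCode, Destination, ETA, Origin, VesselID, Weight} covers every attribute.
{Origin} is a candidate key since {Origin}⁺ = {CarrierID, CustomsCode, Destination, ETA, Origin, VesselID, Weight} covers every attribute.
{CarrierID, ETA} is a candidate key since {CarrierID, ETA}⁺ = {CarrierID, CustomsCode, Destination, ETA, Origin, VesselID, Weight} covers every attribute.
{CarrierID, VesselID} is a candidate key since {CarrierID, VesselID}⁺ = {CarrierID, CustomsCode, Destination, ETA, Origin, VesselID, Weight} covers every attribute.
These are minimal and exhaustive — every other superkey contains one of them.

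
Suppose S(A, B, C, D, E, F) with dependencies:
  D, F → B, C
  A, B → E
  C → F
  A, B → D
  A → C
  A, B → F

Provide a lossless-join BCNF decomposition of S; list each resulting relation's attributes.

{A, D, E}; {A, F}; {B, C, D}; {C, F}

Candidate keys of the original relation: {A, B}, {A, D}.
In {A, B, C, D, E, F}, {D, F} is not a superkey ({D, F}⁺ restricted to this set is {B, C, D, F}), so split on D, F → B, C into {B, C, D, F} and {A, D, E, F}.
In {B, C, D, F}, {C} is not a superkey ({C}⁺ restricted to this set is {C, F}), so split on C → F into {C, F} and {B, C, D}.
{C, F}: every determinant is a superkey — BCNF.
{B, C, D}: every determinant is a superkey — BCNF.
In {A, D, E, F}, {A} is not a superkey ({A}⁺ restricted to this set is {A, F}), so split on A → F into {A, F} and {A, D, E}.
{A, F}: every determinant is a superkey — BCNF.
{A, D, E}: every determinant is a superkey — BCNF.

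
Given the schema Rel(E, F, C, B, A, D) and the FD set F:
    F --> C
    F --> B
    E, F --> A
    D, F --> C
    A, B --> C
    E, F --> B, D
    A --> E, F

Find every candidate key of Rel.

{A} is a candidate key since {A}⁺ = {A, B, C, D, E, F} covers every attribute.
{E, F} is a candidate key since {E, F}⁺ = {A, B, C, D, E, F} covers every attribute.
Any other superkey properly contains one of these, so there are no further candidate keys.

{A}, {E, F}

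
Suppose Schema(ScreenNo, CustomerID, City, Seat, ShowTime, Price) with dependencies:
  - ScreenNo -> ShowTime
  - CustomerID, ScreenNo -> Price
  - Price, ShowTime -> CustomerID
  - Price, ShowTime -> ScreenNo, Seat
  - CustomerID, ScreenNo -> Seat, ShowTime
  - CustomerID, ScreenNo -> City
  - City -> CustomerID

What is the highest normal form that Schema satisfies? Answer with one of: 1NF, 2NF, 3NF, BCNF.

Candidate keys: {City, ScreenNo}, {CustomerID, ScreenNo}, {Price, ScreenNo}, {Price, ShowTime}. Prime attributes: {City, CustomerID, Price, ScreenNo, ShowTime}.
ScreenNo -> ShowTime: {ScreenNo}⁺ = {ScreenNo, ShowTime}, which is not all of the attributes, so the left side is not a superkey — BCNF is violated.
Its right-hand attributes {ShowTime} are all prime, as are those of every other non-superkey FD — the relation is in 3NF.

3NF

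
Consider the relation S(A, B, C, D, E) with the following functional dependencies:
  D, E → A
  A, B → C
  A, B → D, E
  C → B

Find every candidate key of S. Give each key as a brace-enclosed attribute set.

{A, B}⁺ = {A, B, C, D, E}, which is every attribute, so {A, B} is a candidate key.
{A, C}⁺ = {A, B, C, D, E}, which is every attribute, so {A, C} is a candidate key.
{B, D, E}⁺ = {A, B, C, D, E}, which is every attribute, so {B, D, E} is a candidate key.
{C, D, E}⁺ = {A, B, C, D, E}, which is every attribute, so {C, D, E} is a candidate key.
These are minimal and exhaustive — every other superkey contains one of them.

{A, B}, {A, C}, {B, D, E}, {C, D, E}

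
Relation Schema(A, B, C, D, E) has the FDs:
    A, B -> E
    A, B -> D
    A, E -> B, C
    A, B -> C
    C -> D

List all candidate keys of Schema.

{A, B}, {A, E}

No FD produces {A}, so it must be in every candidate key.
{A, B}⁺ = {A, B, C, D, E} — all of the relation — so {A, B} is a candidate key.
{A, E}⁺ = {A, B, C, D, E} — all of the relation — so {A, E} is a candidate key.
Any other superkey properly contains one of these, so there are no further candidate keys.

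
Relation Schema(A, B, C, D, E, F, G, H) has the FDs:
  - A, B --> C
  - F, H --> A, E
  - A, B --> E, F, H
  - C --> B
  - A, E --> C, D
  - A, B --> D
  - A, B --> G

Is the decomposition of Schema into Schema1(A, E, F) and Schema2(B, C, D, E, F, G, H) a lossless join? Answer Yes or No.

Schema1 ∩ Schema2 = {E, F}; its closure under F is {E, F}.
Schema1 ⊄ {E, F} and Schema2 ⊄ {E, F}, so the split is lossy.

No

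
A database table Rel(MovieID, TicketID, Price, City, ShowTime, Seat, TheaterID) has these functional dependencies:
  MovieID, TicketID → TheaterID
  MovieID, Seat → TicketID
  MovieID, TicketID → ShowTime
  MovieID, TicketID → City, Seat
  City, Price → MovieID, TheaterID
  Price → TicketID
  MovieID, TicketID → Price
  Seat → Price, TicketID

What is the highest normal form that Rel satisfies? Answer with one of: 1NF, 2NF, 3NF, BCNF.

3NF

Candidate keys: {City, Price}, {City, Seat}, {MovieID, Price}, {MovieID, Seat}, {MovieID, TicketID}. Prime attributes: {City, MovieID, Price, Seat, TicketID}.
For Price → TicketID we have {Price}⁺ = {Price, TicketID}; {Price} is not a superkey, so BCNF fails.
But every attribute on its right side ({TicketID}) is prime, and the same holds for every other non-superkey FD, so 3NF still holds.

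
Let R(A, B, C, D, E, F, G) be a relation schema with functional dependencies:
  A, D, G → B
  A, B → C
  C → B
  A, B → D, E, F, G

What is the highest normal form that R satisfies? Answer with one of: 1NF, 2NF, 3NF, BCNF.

Candidate keys: {A, B}, {A, C}, {A, D, G}. Prime attributes: {A, B, C, D, G}.
C → B breaks BCNF: {C}⁺ = {B, C}, so {C} is not a superkey.
But every attribute on its right side ({B}) is prime, and the same holds for every other non-superkey FD, so 3NF still holds.

3NF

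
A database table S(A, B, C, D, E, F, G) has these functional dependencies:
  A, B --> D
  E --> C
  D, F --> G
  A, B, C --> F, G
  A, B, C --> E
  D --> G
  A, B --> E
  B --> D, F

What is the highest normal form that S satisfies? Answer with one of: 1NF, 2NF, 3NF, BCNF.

Candidate key: {A, B}. Prime attributes: {A, B}.
E --> C breaks BCNF: {E}⁺ = {C, E}, so {E} is not a superkey.
Because {C} is non-prime and the left side of E --> C is not a superkey, the relation is not in 3NF.
The proper key subset {B} of {A, B} determines non-prime {D, F, G}, so the relation is not even in 2NF.

1NF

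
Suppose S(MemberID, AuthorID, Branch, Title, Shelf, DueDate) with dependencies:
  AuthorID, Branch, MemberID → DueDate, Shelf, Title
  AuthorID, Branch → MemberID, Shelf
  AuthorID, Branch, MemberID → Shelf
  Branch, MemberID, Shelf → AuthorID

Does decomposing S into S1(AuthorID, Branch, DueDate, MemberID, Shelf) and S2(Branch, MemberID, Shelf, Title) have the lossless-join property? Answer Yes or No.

Common attributes: {Branch, MemberID, Shelf}; their closure is {AuthorID, Branch, DueDate, MemberID, Shelf, Title}.
Since S1 ⊆ {AuthorID, Branch, DueDate, MemberID, Shelf, Title}, the intersection is a superkey of S1; the decomposition is lossless.

Yes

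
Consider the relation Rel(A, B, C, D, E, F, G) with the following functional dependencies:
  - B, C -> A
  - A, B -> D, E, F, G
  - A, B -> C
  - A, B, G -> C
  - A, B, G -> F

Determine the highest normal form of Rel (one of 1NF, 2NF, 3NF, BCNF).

Candidate keys: {A, B}, {B, C}. Prime attributes: {A, B, C}.
Every FD has a superkey on the left, so the relation is in BCNF.

BCNF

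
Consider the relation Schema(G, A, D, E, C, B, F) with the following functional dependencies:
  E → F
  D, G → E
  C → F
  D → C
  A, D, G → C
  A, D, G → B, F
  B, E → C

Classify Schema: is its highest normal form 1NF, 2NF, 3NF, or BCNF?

1NF

Candidate key: {A, D, G}. Prime attributes: {A, D, G}.
E → F breaks BCNF: {E}⁺ = {E, F}, so {E} is not a superkey.
Because {F} is non-prime and the left side of E → F is not a superkey, the relation is not in 3NF.
Since {D} ⊂ {A, D, G} and {D}⁺ ⊇ {C, F} with {C, F} non-prime, there is a partial dependency; 2NF fails.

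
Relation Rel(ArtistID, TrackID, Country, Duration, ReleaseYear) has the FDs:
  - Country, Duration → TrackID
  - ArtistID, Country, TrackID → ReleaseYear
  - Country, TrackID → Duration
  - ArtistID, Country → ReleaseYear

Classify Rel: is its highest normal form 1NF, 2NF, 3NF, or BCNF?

1NF

Candidate keys: {ArtistID, Country, Duration}, {ArtistID, Country, TrackID}. Prime attributes: {ArtistID, Country, Duration, TrackID}.
For Country, Duration → TrackID we have {Country, Duration}⁺ = {Country, Duration, TrackID}; {Country, Duration} is not a superkey, so BCNF fails.
Because {ReleaseYear} is non-prime and the left side of ArtistID, Country → ReleaseYear is not a superkey, the relation is not in 3NF.
Since {ArtistID, Country} ⊂ {ArtistID, Country, Duration} and {ArtistID, Country}⁺ ⊇ {ReleaseYear} with {ReleaseYear} non-prime, there is a partial dependency; 2NF fails.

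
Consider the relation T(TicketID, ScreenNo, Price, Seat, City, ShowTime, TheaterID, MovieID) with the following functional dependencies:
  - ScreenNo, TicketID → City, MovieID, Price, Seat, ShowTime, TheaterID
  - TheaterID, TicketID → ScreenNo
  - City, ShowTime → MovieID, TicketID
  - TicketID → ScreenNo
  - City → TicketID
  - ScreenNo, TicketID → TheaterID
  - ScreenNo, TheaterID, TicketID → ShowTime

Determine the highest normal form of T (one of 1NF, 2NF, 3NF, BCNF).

Candidate keys: {City}, {TicketID}. Prime attributes: {City, TicketID}.
Every FD has a superkey on the left, so the relation is in BCNF.

BCNF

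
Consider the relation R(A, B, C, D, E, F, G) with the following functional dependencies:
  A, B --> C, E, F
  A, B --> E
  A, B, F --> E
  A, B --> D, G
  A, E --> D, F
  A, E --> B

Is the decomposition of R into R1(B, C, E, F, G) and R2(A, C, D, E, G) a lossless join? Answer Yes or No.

The shared attributes are {C, E, G} and {C, E, G}⁺ = {C, E, G}.
Neither R1 nor R2 is contained in that closure, so the decomposition is lossy.

No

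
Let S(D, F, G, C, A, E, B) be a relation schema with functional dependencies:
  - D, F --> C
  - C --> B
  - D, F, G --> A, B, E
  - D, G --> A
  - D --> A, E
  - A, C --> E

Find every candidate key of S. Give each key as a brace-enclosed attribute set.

No FD produces {D, F, G}, so they must be in every candidate key.
{D, F, G}⁺ = {A, B, C, D, E, F, G}, which is every attribute, so {D, F, G} is a candidate key.
Every other attribute set either contains this one or has a smaller closure.

{D, F, G}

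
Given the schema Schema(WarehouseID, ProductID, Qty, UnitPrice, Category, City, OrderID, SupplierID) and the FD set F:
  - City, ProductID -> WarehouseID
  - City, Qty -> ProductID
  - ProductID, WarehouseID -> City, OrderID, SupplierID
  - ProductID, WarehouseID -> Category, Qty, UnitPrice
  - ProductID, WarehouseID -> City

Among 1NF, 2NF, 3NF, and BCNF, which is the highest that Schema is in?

Candidate keys: {City, ProductID}, {City, Qty}, {ProductID, WarehouseID}. Prime attributes: {City, ProductID, Qty, WarehouseID}.
Each dependency's left side is a superkey — BCNF holds.

BCNF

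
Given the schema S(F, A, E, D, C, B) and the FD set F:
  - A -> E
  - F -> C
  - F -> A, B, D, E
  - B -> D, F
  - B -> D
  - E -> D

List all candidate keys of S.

Closure of {B} is {A, B, C, D, E, F}, the whole schema; {B} is a candidate key.
Closure of {F} is {A, B, C, D, E, F}, the whole schema; {F} is a candidate key.
No proper subset of any of these is a key, and no other minimal superkey exists.

{B}, {F}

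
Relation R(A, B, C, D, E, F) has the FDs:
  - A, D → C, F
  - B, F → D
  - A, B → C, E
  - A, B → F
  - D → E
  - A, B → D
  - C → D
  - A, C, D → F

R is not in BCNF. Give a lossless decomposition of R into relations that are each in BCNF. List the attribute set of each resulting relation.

Candidate key of the original relation: {A, B}.
In {A, B, C, D, E, F}, {A, D} is not a superkey ({A, D}⁺ restricted to this set is {A, C, D, E, F}), so split on A, D → C, E, F into {A, C, D, E, F} and {A, B, D}.
In {A, C, D, E, F}, {D} is not a superkey ({D}⁺ restricted to this set is {D, E}), so split on D → E into {D, E} and {A, C, D, F}.
{D, E} is in BCNF.
In {A, C, D, F}, {C} is not a superkey ({C}⁺ restricted to this set is {C, D}), so split on C → D into {C, D} and {A, C, F}.
{C, D} is in BCNF.
{A, C, F} is in BCNF.
{A, B, D} is in BCNF.

{A, B, D}; {A, C, F}; {C, D}; {D, E}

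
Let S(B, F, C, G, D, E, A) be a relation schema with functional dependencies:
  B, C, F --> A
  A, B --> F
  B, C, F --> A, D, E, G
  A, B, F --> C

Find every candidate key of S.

{A, B}, {B, C, F}

Attributes never on any right-hand side: {B} — every candidate key must contain it.
Closure of {A, B} is {A, B, C, D, E, F, G}, the whole schema; {A, B} is a candidate key.
Closure of {B, C, F} is {A, B, C, D, E, F, G}, the whole schema; {B, C, F} is a candidate key.
No proper subset of any of these is a key, and no other minimal superkey exists.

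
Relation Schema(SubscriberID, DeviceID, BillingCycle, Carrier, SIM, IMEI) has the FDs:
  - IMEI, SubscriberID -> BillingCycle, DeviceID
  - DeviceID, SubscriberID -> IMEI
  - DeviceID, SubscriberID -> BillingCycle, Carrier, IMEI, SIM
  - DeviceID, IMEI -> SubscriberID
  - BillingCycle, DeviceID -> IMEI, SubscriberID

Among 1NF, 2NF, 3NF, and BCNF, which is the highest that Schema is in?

Candidate keys: {BillingCycle, DeviceID}, {DeviceID, IMEI}, {DeviceID, SubscriberID}, {IMEI, SubscriberID}. Prime attributes: {BillingCycle, DeviceID, IMEI, SubscriberID}.
The left-hand side of every FD is a superkey, so BCNF is satisfied.

BCNF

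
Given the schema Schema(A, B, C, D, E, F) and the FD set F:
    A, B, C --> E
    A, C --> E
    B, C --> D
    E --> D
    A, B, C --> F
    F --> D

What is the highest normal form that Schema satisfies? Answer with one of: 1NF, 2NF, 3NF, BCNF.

Candidate key: {A, B, C}. Prime attributes: {A, B, C}.
A, C --> E breaks BCNF: {A, C}⁺ = {A, C, D, E}, so {A, C} is not a superkey.
Because {E} is non-prime and the left side of A, C --> E is not a superkey, the relation is not in 3NF.
Since {A, C} ⊂ {A, B, C} and {A, C}⁺ ⊇ {D, E} with {D, E} non-prime, there is a partial dependency; 2NF fails.

1NF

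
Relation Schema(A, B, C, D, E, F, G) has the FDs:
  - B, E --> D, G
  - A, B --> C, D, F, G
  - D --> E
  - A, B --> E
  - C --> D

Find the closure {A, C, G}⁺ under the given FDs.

Start with {A, C, G}.
C --> D applies; add {D} → now {A, C, D, G}.
D --> E applies; add {E} → now {A, C, D, E, G}.
No further FD applies.

{A, C, D, E, G}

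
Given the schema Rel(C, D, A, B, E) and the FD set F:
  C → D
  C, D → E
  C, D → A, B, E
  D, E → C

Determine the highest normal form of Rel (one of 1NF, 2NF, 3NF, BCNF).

Candidate keys: {C}, {D, E}. Prime attributes: {C, D, E}.
The left-hand side of every FD is a superkey, so BCNF is satisfied.

BCNF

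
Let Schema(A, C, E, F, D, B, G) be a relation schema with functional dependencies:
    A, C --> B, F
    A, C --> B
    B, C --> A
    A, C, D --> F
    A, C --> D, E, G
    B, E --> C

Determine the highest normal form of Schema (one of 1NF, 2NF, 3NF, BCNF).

BCNF

Candidate keys: {A, C}, {B, C}, {B, E}. Prime attributes: {A, B, C, E}.
The left-hand side of every FD is a superkey, so BCNF is satisfied.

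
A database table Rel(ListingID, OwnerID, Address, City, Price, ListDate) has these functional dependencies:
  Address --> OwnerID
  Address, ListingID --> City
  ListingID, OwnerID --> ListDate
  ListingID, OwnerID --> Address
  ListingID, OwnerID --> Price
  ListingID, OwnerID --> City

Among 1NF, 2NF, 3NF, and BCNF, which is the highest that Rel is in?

3NF

Candidate keys: {Address, ListingID}, {ListingID, OwnerID}. Prime attributes: {Address, ListingID, OwnerID}.
Address --> OwnerID: {Address}⁺ = {Address, OwnerID}, which is not all of the attributes, so the left side is not a superkey — BCNF is violated.
Its right-hand attributes {OwnerID} are all prime, as are those of every other non-superkey FD — the relation is in 3NF.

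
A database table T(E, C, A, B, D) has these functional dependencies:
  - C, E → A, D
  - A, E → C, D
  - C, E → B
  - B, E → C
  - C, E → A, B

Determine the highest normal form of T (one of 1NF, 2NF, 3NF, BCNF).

Candidate keys: {A, E}, {B, E}, {C, E}. Prime attributes: {A, B, C, E}.
Every FD has a superkey on the left, so the relation is in BCNF.

BCNF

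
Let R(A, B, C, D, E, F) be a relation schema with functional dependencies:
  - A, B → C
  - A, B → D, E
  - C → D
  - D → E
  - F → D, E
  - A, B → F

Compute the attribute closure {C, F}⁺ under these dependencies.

Start with {C, F}.
C → D applies; add {D} → now {C, D, F}.
D → E applies; add {E} → now {C, D, E, F}.
No further FD applies.

{C, D, E, F}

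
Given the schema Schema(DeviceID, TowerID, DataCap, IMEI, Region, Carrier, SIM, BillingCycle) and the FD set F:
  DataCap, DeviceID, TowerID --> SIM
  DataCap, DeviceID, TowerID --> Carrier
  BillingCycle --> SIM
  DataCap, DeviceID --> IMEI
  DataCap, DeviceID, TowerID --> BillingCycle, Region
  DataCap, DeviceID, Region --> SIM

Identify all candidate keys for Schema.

{DataCap, DeviceID, TowerID}

{DataCap, DeviceID, TowerID} never appear on the right of any FD, so every key must include all of them.
Closure of {DataCap, DeviceID, TowerID} is {BillingCycle, Carrier, DataCap, DeviceID, IMEI, Region, SIM, TowerID}, the whole schema; {DataCap, DeviceID, TowerID} is a candidate key.
No smaller or unrelated set reaches every attribute, so there are no other keys.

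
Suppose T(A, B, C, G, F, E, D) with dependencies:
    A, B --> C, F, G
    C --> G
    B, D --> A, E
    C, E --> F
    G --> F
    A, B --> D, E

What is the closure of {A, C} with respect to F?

Start with {A, C}.
C --> G applies; add {G} → now {A, C, G}.
G --> F applies; add {F} → now {A, C, F, G}.
No further FD applies.

{A, C, F, G}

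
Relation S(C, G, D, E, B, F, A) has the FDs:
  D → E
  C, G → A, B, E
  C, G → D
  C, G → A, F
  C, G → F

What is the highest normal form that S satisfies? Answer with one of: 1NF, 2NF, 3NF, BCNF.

Candidate key: {C, G}. Prime attributes: {C, G}.
D → E breaks BCNF: {D}⁺ = {D, E}, so {D} is not a superkey.
D → E determines the non-prime attribute {E} from a non-superkey — 3NF is violated.
No non-prime attribute depends on a proper subset of any candidate key, so 2NF holds.

2NF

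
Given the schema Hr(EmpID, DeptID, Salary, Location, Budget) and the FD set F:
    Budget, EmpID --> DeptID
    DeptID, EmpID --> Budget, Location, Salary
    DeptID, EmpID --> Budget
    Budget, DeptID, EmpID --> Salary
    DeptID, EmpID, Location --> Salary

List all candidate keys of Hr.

{Budget, EmpID}, {DeptID, EmpID}

Attributes never on any right-hand side: {EmpID} — every candidate key must contain it.
{Budget, EmpID} is a candidate key since {Budget, EmpID}⁺ = {Budget, DeptID, EmpID, Location, Salary} covers every attribute.
{DeptID, EmpID} is a candidate key since {DeptID, EmpID}⁺ = {Budget, DeptID, EmpID, Location, Salary} covers every attribute.
These are minimal and exhaustive — every other superkey contains one of them.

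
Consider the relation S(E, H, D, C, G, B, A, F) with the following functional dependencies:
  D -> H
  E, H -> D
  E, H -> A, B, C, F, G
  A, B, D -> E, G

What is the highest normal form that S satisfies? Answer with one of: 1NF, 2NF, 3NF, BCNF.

3NF

Candidate keys: {A, B, D}, {D, E}, {E, H}. Prime attributes: {A, B, D, E, H}.
For D -> H we have {D}⁺ = {D, H}; {D} is not a superkey, so BCNF fails.
Since {H} ⊆ prime attributes and every other non-superkey FD also has a prime right side, the schema is in 3NF.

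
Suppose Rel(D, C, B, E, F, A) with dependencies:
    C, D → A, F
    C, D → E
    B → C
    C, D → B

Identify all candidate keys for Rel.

{B, D}, {C, D}

{D} never appears on the right of any FD, so every key must include it.
{B, D} is a candidate key since {B, D}⁺ = {A, B, C, D, E, F} covers every attribute.
{C, D} is a candidate key since {C, D}⁺ = {A, B, C, D, E, F} covers every attribute.
Any other superkey properly contains one of these, so there are no further candidate keys.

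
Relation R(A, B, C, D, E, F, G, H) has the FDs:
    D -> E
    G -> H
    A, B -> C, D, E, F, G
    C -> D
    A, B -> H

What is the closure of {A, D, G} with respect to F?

Start with {A, D, G}.
D -> E applies; add {E} → now {A, D, E, G}.
G -> H applies; add {H} → now {A, D, E, G, H}.
No further FD applies.

{A, D, E, G, H}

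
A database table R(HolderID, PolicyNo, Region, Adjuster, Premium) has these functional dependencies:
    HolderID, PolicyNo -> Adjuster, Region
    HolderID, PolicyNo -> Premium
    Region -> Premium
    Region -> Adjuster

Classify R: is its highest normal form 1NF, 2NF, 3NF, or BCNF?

Candidate key: {HolderID, PolicyNo}. Prime attributes: {HolderID, PolicyNo}.
Region -> Premium breaks BCNF: {Region}⁺ = {Adjuster, Premium, Region}, so {Region} is not a superkey.
Because {Premium} is non-prime and the left side of Region -> Premium is not a superkey, the relation is not in 3NF.
No non-prime attribute depends on a proper subset of any candidate key, so 2NF holds.

2NF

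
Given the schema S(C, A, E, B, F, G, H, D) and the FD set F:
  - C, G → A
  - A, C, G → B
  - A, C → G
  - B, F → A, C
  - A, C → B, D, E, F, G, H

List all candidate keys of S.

Closure of {A, C} is {A, B, C, D, E, F, G, H}, the whole schema; {A, C} is a candidate key.
Closure of {B, F} is {A, B, C, D, E, F, G, H}, the whole schema; {B, F} is a candidate key.
Closure of {C, G} is {A, B, C, D, E, F, G, H}, the whole schema; {C, G} is a candidate key.
Any other superkey properly contains one of these, so there are no further candidate keys.

{A, C}, {B, F}, {C, G}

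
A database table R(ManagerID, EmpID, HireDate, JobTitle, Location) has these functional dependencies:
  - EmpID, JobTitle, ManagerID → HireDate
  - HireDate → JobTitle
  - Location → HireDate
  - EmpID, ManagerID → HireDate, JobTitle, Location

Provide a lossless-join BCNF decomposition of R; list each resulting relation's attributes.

{EmpID, Location, ManagerID}; {HireDate, JobTitle}; {HireDate, Location}

Candidate key of the original relation: {EmpID, ManagerID}.
Within {EmpID, HireDate, JobTitle, Location, ManagerID}: {HireDate}⁺ ∩ {EmpID, HireDate, JobTitle, Location, ManagerID} = {HireDate, JobTitle}, not the whole set, so HireDate → JobTitle violates BCNF; decompose into {HireDate, JobTitle} and {EmpID, HireDate, Location, ManagerID}.
{HireDate, JobTitle} is in BCNF.
Within {EmpID, HireDate, Location, ManagerID}: {Location}⁺ ∩ {EmpID, HireDate, Location, ManagerID} = {HireDate, Location}, not the whole set, so Location → HireDate violates BCNF; decompose into {HireDate, Location} and {EmpID, Location, ManagerID}.
{HireDate, Location} is in BCNF.
{EmpID, Location, ManagerID} is in BCNF.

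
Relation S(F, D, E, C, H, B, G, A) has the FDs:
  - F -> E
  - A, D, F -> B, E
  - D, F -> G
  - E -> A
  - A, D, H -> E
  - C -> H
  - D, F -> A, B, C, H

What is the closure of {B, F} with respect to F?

Start with {B, F}.
F -> E applies; add {E} → now {B, E, F}.
E -> A applies; add {A} → now {A, B, E, F}.
No further FD applies.

{A, B, E, F}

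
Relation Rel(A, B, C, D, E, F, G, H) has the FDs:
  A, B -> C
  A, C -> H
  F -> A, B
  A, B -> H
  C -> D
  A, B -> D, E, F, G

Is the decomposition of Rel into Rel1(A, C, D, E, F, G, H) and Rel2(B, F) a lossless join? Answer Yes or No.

Yes

Rel1 ∩ Rel2 = {F}; its closure under F is {A, B, C, D, E, F, G, H}.
This includes all of Rel1, so the common attributes are a superkey of Rel1 — the join is lossless.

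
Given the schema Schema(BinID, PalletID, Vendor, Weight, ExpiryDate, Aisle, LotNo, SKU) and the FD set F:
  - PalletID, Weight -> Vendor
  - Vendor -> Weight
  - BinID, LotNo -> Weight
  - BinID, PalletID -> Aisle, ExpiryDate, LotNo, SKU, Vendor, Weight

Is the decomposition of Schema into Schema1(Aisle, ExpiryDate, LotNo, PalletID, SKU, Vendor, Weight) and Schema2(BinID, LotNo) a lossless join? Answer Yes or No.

No

Common attributes: {LotNo}; their closure is {LotNo}.
Schema1 ⊄ {LotNo} and Schema2 ⊄ {LotNo}, so the split is lossy.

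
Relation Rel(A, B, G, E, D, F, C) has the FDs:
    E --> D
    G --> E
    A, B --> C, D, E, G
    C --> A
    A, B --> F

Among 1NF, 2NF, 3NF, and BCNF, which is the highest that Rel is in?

Candidate keys: {A, B}, {B, C}. Prime attributes: {A, B, C}.
E --> D breaks BCNF: {E}⁺ = {D, E}, so {E} is not a superkey.
E --> D has non-prime {D} on the right and a non-superkey on the left, so 3NF fails.
No proper subset of a key has a non-prime attribute in its closure, so there is no partial dependency; 2NF holds.

2NF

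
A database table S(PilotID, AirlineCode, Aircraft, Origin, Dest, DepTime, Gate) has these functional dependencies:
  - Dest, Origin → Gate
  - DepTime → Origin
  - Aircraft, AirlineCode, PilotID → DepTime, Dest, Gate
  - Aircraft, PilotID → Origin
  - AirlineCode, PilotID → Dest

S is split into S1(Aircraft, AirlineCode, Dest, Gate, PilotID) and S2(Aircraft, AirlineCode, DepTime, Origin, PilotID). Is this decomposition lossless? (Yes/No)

The shared attributes are {Aircraft, AirlineCode, PilotID} and {Aircraft, AirlineCode, PilotID}⁺ = {Aircraft, AirlineCode, DepTime, Dest, Gate, Origin, PilotID}.
S1 is contained in that closure, so S1 ∩ S2 → S1 holds and the join is lossless.

Yes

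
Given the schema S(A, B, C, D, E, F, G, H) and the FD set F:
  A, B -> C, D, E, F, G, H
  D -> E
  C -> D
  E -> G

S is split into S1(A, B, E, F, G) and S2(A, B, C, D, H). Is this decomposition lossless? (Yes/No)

Yes

Common attributes: {A, B}; their closure is {A, B, C, D, E, F, G, H}.
This includes all of S1, so the common attributes are a superkey of S1 — the join is lossless.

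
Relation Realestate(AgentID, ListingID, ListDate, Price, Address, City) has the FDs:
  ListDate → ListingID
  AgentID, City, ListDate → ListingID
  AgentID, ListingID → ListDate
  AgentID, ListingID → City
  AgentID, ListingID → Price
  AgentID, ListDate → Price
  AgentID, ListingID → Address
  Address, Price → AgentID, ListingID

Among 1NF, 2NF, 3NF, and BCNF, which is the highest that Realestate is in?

3NF

Candidate keys: {Address, Price}, {AgentID, ListDate}, {AgentID, ListingID}. Prime attributes: {Address, AgentID, ListDate, ListingID, Price}.
For ListDate → ListingID we have {ListDate}⁺ = {ListDate, ListingID}; {ListDate} is not a superkey, so BCNF fails.
But every attribute on its right side ({ListingID}) is prime, and the same holds for every other non-superkey FD, so 3NF still holds.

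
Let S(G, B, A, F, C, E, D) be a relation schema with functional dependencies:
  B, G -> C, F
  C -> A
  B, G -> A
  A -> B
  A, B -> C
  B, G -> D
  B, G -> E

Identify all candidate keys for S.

{A, G}, {B, G}, {C, G}

{G} never appears on the right of any FD, so every key must include it.
Closure of {A, G} is {A, B, C, D, E, F, G}, the whole schema; {A, G} is a candidate key.
Closure of {B, G} is {A, B, C, D, E, F, G}, the whole schema; {B, G} is a candidate key.
Closure of {C, G} is {A, B, C, D, E, F, G}, the whole schema; {C, G} is a candidate key.
These are minimal and exhaustive — every other superkey contains one of them.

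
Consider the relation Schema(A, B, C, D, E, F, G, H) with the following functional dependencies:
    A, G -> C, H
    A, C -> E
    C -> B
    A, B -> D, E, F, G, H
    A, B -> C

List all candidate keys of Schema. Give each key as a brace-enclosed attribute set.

Attributes never on any right-hand side: {A} — every candidate key must contain it.
Closure of {A, B} is {A, B, C, D, E, F, G, H}, the whole schema; {A, B} is a candidate key.
Closure of {A, C} is {A, B, C, D, E, F, G, H}, the whole schema; {A, C} is a candidate key.
Closure of {A, G} is {A, B, C, D, E, F, G, H}, the whole schema; {A, G} is a candidate key.
No proper subset of any of these is a key, and no other minimal superkey exists.

{A, B}, {A, C}, {A, G}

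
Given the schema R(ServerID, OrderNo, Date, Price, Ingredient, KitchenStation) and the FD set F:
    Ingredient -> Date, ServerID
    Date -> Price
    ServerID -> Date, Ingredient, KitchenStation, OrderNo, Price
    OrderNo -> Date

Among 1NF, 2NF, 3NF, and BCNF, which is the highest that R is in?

Candidate keys: {Ingredient}, {ServerID}. Prime attributes: {Ingredient, ServerID}.
Date -> Price: {Date}⁺ = {Date, Price}, which is not all of the attributes, so the left side is not a superkey — BCNF is violated.
Because {Price} is non-prime and the left side of Date -> Price is not a superkey, the relation is not in 3NF.
With only single-attribute keys there can be no partial dependency, so 2NF holds.

2NF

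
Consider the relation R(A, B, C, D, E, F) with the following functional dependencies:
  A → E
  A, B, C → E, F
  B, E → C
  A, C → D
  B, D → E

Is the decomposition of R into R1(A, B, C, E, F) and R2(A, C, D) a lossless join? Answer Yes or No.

Yes

R1 ∩ R2 = {A, C}; its closure under F is {A, C, D, E}.
This includes all of R2, so the common attributes are a superkey of R2 — the join is lossless.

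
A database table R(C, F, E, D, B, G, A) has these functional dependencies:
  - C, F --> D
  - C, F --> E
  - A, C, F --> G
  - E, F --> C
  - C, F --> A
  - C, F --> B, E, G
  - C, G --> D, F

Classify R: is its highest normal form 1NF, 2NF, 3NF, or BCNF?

BCNF

Candidate keys: {C, F}, {C, G}, {E, F}. Prime attributes: {C, E, F, G}.
Every FD has a superkey on the left, so the relation is in BCNF.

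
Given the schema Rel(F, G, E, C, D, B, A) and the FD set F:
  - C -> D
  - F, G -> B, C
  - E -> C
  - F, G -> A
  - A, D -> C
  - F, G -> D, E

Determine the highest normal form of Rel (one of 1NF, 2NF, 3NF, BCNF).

2NF

Candidate key: {F, G}. Prime attributes: {F, G}.
C -> D: {C}⁺ = {C, D}, which is not all of the attributes, so the left side is not a superkey — BCNF is violated.
C -> D determines the non-prime attribute {D} from a non-superkey — 3NF is violated.
No non-prime attribute depends on a proper subset of any candidate key, so 2NF holds.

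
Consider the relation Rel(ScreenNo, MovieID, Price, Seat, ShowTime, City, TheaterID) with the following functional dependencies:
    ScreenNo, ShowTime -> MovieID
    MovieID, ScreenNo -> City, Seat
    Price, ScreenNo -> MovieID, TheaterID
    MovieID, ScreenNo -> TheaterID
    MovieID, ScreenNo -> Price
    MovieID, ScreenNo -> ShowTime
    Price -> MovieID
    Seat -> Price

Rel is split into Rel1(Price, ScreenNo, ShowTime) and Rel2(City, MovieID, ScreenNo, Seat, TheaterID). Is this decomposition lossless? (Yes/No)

The shared attributes are {ScreenNo} and {ScreenNo}⁺ = {ScreenNo}.
Neither Rel1 nor Rel2 is contained in that closure, so the decomposition is lossy.

No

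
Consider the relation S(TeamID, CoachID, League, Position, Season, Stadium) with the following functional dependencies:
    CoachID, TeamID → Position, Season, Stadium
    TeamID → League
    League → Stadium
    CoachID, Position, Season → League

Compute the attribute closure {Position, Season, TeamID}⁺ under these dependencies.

Start with {Position, Season, TeamID}.
TeamID → League applies; add {League} → now {League, Position, Season, TeamID}.
League → Stadium applies; add {Stadium} → now {League, Position, Season, Stadium, TeamID}.
No further FD applies.

{League, Position, Season, Stadium, TeamID}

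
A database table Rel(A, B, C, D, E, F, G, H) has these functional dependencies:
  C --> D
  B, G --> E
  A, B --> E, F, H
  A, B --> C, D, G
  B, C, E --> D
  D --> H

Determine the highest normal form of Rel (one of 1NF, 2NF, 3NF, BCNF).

Candidate key: {A, B}. Prime attributes: {A, B}.
For C --> D we have {C}⁺ = {C, D, H}; {C} is not a superkey, so BCNF fails.
C --> D determines the non-prime attribute {D} from a non-superkey — 3NF is violated.
Checking every proper subset of each key, none determines a non-prime attribute — 2NF is satisfied.

2NF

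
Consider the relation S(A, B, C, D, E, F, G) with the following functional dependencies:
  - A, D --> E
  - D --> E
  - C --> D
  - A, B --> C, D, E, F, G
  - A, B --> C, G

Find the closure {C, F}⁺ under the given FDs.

{C, D, E, F}

Start with {C, F}.
C --> D applies; add {D} → now {C, D, F}.
D --> E applies; add {E} → now {C, D, E, F}.
No further FD applies.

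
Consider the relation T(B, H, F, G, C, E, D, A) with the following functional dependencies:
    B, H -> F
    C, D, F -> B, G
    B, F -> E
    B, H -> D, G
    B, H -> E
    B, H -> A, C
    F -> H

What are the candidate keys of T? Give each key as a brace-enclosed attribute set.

{B, F} is a candidate key since {B, F}⁺ = {A, B, C, D, E, F, G, H} covers every attribute.
{B, H} is a candidate key since {B, H}⁺ = {A, B, C, D, E, F, G, H} covers every attribute.
{C, D, F} is a candidate key since {C, D, F}⁺ = {A, B, C, D, E, F, G, H} covers every attribute.
These are minimal and exhaustive — every other superkey contains one of them.

{B, F}, {B, H}, {C, D, F}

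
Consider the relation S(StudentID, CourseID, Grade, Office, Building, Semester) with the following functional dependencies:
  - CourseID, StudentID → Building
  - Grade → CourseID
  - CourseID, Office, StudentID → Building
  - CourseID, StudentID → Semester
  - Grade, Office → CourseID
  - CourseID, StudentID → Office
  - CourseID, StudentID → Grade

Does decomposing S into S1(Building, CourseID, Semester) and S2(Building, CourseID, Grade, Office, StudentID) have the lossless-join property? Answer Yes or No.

The shared attributes are {Building, CourseID} and {Building, CourseID}⁺ = {Building, CourseID}.
The closure covers neither S1 nor S2 entirely; the join is not lossless.

No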